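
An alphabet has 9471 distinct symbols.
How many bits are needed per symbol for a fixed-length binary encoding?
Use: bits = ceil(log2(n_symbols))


log2(9471) = 13.2093
Bracket: 2^13 = 8192 < 9471 <= 2^14 = 16384
So ceil(log2(9471)) = 14

bits = ceil(log2(9471)) = ceil(13.2093) = 14 bits


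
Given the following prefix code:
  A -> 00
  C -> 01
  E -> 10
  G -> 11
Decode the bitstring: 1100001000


Decoding step by step:
Bits 11 -> G
Bits 00 -> A
Bits 00 -> A
Bits 10 -> E
Bits 00 -> A


Decoded message: GAAEA


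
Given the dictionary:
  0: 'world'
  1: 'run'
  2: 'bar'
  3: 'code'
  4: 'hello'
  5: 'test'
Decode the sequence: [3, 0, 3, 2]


Look up each index in the dictionary:
  3 -> 'code'
  0 -> 'world'
  3 -> 'code'
  2 -> 'bar'

Decoded: "code world code bar"


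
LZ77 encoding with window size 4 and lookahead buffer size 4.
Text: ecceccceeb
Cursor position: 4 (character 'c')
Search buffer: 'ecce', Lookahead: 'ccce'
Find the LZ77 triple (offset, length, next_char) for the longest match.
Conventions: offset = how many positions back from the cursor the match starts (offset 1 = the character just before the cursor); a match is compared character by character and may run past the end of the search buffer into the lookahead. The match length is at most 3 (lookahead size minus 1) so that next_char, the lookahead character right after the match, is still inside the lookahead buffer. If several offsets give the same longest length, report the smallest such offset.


Try each offset into the search buffer:
  offset=1 (pos 3, char 'e'): match length 0
  offset=2 (pos 2, char 'c'): match length 1
  offset=3 (pos 1, char 'c'): match length 2
  offset=4 (pos 0, char 'e'): match length 0
Longest match has length 2 at offset 3.
next_char = character at position 4 + 2 = 6 -> 'c'

Best match: offset=3, length=2 (matching 'cc' starting at position 1)
LZ77 triple: (3, 2, 'c')


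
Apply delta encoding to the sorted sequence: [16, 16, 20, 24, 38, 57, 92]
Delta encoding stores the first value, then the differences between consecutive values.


First value: 16
Deltas:
  16 - 16 = 0
  20 - 16 = 4
  24 - 20 = 4
  38 - 24 = 14
  57 - 38 = 19
  92 - 57 = 35


Delta encoded: [16, 0, 4, 4, 14, 19, 35]


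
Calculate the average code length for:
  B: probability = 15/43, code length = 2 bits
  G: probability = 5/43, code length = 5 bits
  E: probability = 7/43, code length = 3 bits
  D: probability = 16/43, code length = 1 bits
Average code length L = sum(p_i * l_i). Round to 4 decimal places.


Weighted contributions p_i * l_i:
  B: (15/43) * 2 = 30/43
  G: (5/43) * 5 = 25/43
  E: (7/43) * 3 = 21/43
  D: (16/43) * 1 = 16/43
Sum = (30 + 25 + 21 + 16)/43 = 92/43

L = 92/43 = 2.1395 bits/symbol


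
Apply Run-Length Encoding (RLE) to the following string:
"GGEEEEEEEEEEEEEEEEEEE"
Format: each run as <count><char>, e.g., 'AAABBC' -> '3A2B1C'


Scanning runs left to right:
  i=0: run of 'G' x 2 -> '2G'
  i=2: run of 'E' x 19 -> '19E'

RLE = 2G19E


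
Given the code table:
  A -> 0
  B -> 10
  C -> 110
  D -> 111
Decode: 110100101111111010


Decoding:
110 -> C
10 -> B
0 -> A
10 -> B
111 -> D
111 -> D
10 -> B
10 -> B


Result: CBABDDBB


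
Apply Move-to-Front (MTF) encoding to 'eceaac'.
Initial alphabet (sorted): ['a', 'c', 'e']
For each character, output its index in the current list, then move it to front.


MTF encoding:
'e': index 2 in ['a', 'c', 'e'] -> ['e', 'a', 'c']
'c': index 2 in ['e', 'a', 'c'] -> ['c', 'e', 'a']
'e': index 1 in ['c', 'e', 'a'] -> ['e', 'c', 'a']
'a': index 2 in ['e', 'c', 'a'] -> ['a', 'e', 'c']
'a': index 0 in ['a', 'e', 'c'] -> ['a', 'e', 'c']
'c': index 2 in ['a', 'e', 'c'] -> ['c', 'a', 'e']


Output: [2, 2, 1, 2, 0, 2]


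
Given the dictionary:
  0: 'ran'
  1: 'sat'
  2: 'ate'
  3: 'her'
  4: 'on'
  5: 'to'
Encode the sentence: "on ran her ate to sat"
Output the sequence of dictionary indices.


Look up each word in the dictionary:
  'on' -> 4
  'ran' -> 0
  'her' -> 3
  'ate' -> 2
  'to' -> 5
  'sat' -> 1

Encoded: [4, 0, 3, 2, 5, 1]


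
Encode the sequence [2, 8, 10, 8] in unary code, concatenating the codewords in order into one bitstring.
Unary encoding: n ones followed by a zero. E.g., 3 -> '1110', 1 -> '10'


Encode each number as n ones followed by a terminating 0:
  2 -> 110 (3 bits)
  8 -> 111111110 (9 bits)
  10 -> 11111111110 (11 bits)
  8 -> 111111110 (9 bits)
Total length = 3 + 9 + 11 + 9 = 32 bits.

Unary([2, 8, 10, 8]) = 11011111111011111111110111111110 (32 bits)


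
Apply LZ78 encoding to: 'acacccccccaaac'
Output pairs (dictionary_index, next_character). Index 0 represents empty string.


LZ78 encoding steps:
Dictionary: {0: ''}
Step 1: w='' (idx 0), next='a' -> output (0, 'a'), add 'a' as idx 1
Step 2: w='' (idx 0), next='c' -> output (0, 'c'), add 'c' as idx 2
Step 3: w='a' (idx 1), next='c' -> output (1, 'c'), add 'ac' as idx 3
Step 4: w='c' (idx 2), next='c' -> output (2, 'c'), add 'cc' as idx 4
Step 5: w='cc' (idx 4), next='c' -> output (4, 'c'), add 'ccc' as idx 5
Step 6: w='c' (idx 2), next='a' -> output (2, 'a'), add 'ca' as idx 6
Step 7: w='a' (idx 1), next='a' -> output (1, 'a'), add 'aa' as idx 7
Step 8: w='c' (idx 2), end of input -> output (2, '')


Encoded: [(0, 'a'), (0, 'c'), (1, 'c'), (2, 'c'), (4, 'c'), (2, 'a'), (1, 'a'), (2, '')]


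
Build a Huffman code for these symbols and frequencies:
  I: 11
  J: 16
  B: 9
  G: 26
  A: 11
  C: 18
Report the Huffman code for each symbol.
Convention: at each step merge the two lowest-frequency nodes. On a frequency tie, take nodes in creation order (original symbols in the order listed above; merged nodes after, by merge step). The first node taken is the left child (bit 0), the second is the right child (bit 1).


Huffman tree construction:
Step 1: Merge B(9) + I(11) = 20
Step 2: Merge A(11) + J(16) = 27
Step 3: Merge C(18) + (B+I)(20) = 38
Step 4: Merge G(26) + (A+J)(27) = 53
Step 5: Merge (C+(B+I))(38) + (G+(A+J))(53) = 91
Read each symbol's code off the tree from the root (left child = 0, right child = 1).

Codes:
  I: 011 (length 3)
  J: 111 (length 3)
  B: 010 (length 3)
  G: 10 (length 2)
  A: 110 (length 3)
  C: 00 (length 2)
Average code length: 229/91 = 2.5165 bits/symbol


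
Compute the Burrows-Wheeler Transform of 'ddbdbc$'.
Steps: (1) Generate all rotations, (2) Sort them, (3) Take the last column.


Rotations (sorted):
  0: $ddbdbc -> last char: c
  1: bc$ddbd -> last char: d
  2: bdbc$dd -> last char: d
  3: c$ddbdb -> last char: b
  4: dbc$ddb -> last char: b
  5: dbdbc$d -> last char: d
  6: ddbdbc$ -> last char: $


BWT = cddbbd$


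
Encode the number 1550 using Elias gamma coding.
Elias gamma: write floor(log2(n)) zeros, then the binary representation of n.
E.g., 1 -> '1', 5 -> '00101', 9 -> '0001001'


num_bits = floor(log2(1550)) + 1 = 11
leading_zeros = num_bits - 1 = 10
binary(1550) = 11000001110

Elias gamma(1550) = '0000000000' + '11000001110' = 000000000011000001110 (21 bits)


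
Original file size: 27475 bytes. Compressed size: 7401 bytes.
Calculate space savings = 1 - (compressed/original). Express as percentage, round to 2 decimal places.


ratio = compressed/original = 7401/27475 = 0.269372
savings = 1 - ratio = 1 - 0.269372 = 0.730628
as a percentage: 0.730628 * 100 = 73.06%

Space savings = 1 - 7401/27475 = 73.06%


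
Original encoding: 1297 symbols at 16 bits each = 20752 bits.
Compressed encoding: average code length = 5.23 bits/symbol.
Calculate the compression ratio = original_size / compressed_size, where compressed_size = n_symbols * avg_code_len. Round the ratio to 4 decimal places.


original_size = n_symbols * orig_bits = 1297 * 16 = 20752 bits
compressed_size = n_symbols * avg_code_len = 1297 * 5.23 = 6783.31 bits
ratio = original_size / compressed_size = 20752 / 6783.31 = 3.0593

Compression ratio = 3.0593


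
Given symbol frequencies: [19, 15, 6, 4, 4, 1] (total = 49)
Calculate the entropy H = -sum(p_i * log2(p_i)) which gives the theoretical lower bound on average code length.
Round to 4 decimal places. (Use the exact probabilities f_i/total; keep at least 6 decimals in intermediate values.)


Per-symbol terms -p_i * log2(p_i) with p_i = f_i/49:
  p = 19/49 = 0.387755: log2(p) = -1.366782, -p*log2(p) = 0.529977
  p = 15/49 = 0.306122: log2(p) = -1.707819, -p*log2(p) = 0.522802
  p = 6/49 = 0.122449: log2(p) = -3.029747, -p*log2(p) = 0.370989
  p = 4/49 = 0.081633: log2(p) = -3.614710, -p*log2(p) = 0.295078
  p = 4/49 = 0.081633: log2(p) = -3.614710, -p*log2(p) = 0.295078
  p = 1/49 = 0.020408: log2(p) = -5.614710, -p*log2(p) = 0.114586
H = 0.529977 + 0.522802 + 0.370989 + 0.295078 + 0.295078 + 0.114586 = 2.128510

H = 2.1285 bits/symbol


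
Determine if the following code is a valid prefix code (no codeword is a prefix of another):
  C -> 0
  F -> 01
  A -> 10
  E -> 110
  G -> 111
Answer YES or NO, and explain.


Checking each pair (does one codeword prefix another?):
  C='0' vs F='01': prefix -- VIOLATION

NO -- this is NOT a valid prefix code. C (0) is a prefix of F (01).


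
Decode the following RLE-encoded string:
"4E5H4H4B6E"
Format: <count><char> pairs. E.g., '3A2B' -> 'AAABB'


Expanding each <count><char> pair:
  4E -> 'EEEE'
  5H -> 'HHHHH'
  4H -> 'HHHH'
  4B -> 'BBBB'
  6E -> 'EEEEEE'

Decoded = EEEEHHHHHHHHHBBBBEEEEEE


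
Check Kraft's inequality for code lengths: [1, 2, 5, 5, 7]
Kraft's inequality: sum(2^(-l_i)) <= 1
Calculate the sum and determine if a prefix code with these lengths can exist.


Sum = 2^(-1) + 2^(-2) + 2^(-5) + 2^(-5) + 2^(-7)
    = 0.5 + 0.25 + 0.03125 + 0.03125 + 0.0078125
    = 105/128 = 0.8203125
Since 0.8203125 <= 1, Kraft's inequality IS satisfied.
A prefix code with these lengths CAN exist.

Kraft sum = 0.8203125. Satisfied.


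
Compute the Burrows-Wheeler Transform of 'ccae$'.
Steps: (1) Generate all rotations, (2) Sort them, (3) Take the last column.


Rotations (sorted):
  0: $ccae -> last char: e
  1: ae$cc -> last char: c
  2: cae$c -> last char: c
  3: ccae$ -> last char: $
  4: e$cca -> last char: a


BWT = ecc$a


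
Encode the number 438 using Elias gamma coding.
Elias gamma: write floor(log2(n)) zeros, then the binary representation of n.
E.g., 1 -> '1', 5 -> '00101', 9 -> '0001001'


num_bits = floor(log2(438)) + 1 = 9
leading_zeros = num_bits - 1 = 8
binary(438) = 110110110

Elias gamma(438) = '00000000' + '110110110' = 00000000110110110 (17 bits)


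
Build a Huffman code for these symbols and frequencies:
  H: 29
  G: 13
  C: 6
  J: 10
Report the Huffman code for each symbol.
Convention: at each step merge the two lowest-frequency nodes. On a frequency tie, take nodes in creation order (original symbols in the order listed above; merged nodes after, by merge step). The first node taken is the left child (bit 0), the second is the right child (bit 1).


Huffman tree construction:
Step 1: Merge C(6) + J(10) = 16
Step 2: Merge G(13) + (C+J)(16) = 29
Step 3: Merge H(29) + (G+(C+J))(29) = 58
Read each symbol's code off the tree from the root (left child = 0, right child = 1).

Codes:
  H: 0 (length 1)
  G: 10 (length 2)
  C: 110 (length 3)
  J: 111 (length 3)
Average code length: 103/58 = 1.7759 bits/symbol


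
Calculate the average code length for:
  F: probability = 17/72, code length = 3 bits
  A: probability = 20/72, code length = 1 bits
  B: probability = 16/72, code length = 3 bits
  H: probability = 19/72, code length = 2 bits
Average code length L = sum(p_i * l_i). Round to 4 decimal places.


Weighted contributions p_i * l_i:
  F: (17/72) * 3 = 51/72
  A: (20/72) * 1 = 20/72
  B: (16/72) * 3 = 48/72
  H: (19/72) * 2 = 38/72
Sum = (51 + 20 + 48 + 38)/72 = 157/72

L = 157/72 = 2.1806 bits/symbol


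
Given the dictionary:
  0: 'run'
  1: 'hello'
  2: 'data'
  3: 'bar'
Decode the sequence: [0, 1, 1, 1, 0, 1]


Look up each index in the dictionary:
  0 -> 'run'
  1 -> 'hello'
  1 -> 'hello'
  1 -> 'hello'
  0 -> 'run'
  1 -> 'hello'

Decoded: "run hello hello hello run hello"


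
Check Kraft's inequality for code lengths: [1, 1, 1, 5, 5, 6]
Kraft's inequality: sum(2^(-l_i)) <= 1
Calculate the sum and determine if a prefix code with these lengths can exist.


Sum = 2^(-1) + 2^(-1) + 2^(-1) + 2^(-5) + 2^(-5) + 2^(-6)
    = 0.5 + 0.5 + 0.5 + 0.03125 + 0.03125 + 0.015625
    = 101/64 = 1.578125
Since 1.578125 > 1, Kraft's inequality is NOT satisfied.
A prefix code with these lengths CANNOT exist.

Kraft sum = 1.578125. Not satisfied.


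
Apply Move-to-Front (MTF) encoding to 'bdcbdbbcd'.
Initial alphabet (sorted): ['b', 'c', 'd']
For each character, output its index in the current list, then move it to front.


MTF encoding:
'b': index 0 in ['b', 'c', 'd'] -> ['b', 'c', 'd']
'd': index 2 in ['b', 'c', 'd'] -> ['d', 'b', 'c']
'c': index 2 in ['d', 'b', 'c'] -> ['c', 'd', 'b']
'b': index 2 in ['c', 'd', 'b'] -> ['b', 'c', 'd']
'd': index 2 in ['b', 'c', 'd'] -> ['d', 'b', 'c']
'b': index 1 in ['d', 'b', 'c'] -> ['b', 'd', 'c']
'b': index 0 in ['b', 'd', 'c'] -> ['b', 'd', 'c']
'c': index 2 in ['b', 'd', 'c'] -> ['c', 'b', 'd']
'd': index 2 in ['c', 'b', 'd'] -> ['d', 'c', 'b']


Output: [0, 2, 2, 2, 2, 1, 0, 2, 2]


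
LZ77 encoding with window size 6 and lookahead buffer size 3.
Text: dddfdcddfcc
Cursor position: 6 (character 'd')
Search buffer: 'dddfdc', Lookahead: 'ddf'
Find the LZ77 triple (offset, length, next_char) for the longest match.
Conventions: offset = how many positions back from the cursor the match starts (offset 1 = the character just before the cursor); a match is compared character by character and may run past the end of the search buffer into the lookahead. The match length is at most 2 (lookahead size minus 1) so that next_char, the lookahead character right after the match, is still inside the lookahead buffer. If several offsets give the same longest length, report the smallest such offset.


Try each offset into the search buffer:
  offset=1 (pos 5, char 'c'): match length 0
  offset=2 (pos 4, char 'd'): match length 1
  offset=3 (pos 3, char 'f'): match length 0
  offset=4 (pos 2, char 'd'): match length 1
  offset=5 (pos 1, char 'd'): match length 2
  offset=6 (pos 0, char 'd'): match length 2
Longest match has length 2, found at offsets 5, 6; take the smallest, offset 5.
next_char = character at position 6 + 2 = 8 -> 'f'

Best match: offset=5, length=2 (matching 'dd' starting at position 1)
LZ77 triple: (5, 2, 'f')


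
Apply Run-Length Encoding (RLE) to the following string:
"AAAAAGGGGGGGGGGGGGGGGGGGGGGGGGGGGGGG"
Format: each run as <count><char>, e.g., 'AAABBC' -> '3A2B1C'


Scanning runs left to right:
  i=0: run of 'A' x 5 -> '5A'
  i=5: run of 'G' x 31 -> '31G'

RLE = 5A31G


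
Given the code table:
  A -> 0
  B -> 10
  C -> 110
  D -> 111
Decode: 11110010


Decoding:
111 -> D
10 -> B
0 -> A
10 -> B


Result: DBAB


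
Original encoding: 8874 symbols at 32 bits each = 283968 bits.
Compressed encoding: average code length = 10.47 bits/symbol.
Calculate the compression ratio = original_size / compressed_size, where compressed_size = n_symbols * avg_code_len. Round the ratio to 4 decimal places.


original_size = n_symbols * orig_bits = 8874 * 32 = 283968 bits
compressed_size = n_symbols * avg_code_len = 8874 * 10.47 = 92910.78 bits
ratio = original_size / compressed_size = 283968 / 92910.78 = 3.0564

Compression ratio = 3.0564


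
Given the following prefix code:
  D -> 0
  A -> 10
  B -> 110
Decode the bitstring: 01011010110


Decoding step by step:
Bits 0 -> D
Bits 10 -> A
Bits 110 -> B
Bits 10 -> A
Bits 110 -> B


Decoded message: DABAB


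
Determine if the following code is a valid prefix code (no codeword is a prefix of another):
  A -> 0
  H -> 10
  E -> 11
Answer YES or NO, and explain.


Checking each pair (does one codeword prefix another?):
  A='0' vs H='10': no prefix
  A='0' vs E='11': no prefix
  H='10' vs A='0': no prefix
  H='10' vs E='11': no prefix
  E='11' vs A='0': no prefix
  E='11' vs H='10': no prefix
No violation found over all pairs.

YES -- this is a valid prefix code. No codeword is a prefix of any other codeword.


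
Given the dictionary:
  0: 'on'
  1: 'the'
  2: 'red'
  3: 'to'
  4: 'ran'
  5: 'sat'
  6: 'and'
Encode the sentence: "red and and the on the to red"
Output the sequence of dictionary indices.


Look up each word in the dictionary:
  'red' -> 2
  'and' -> 6
  'and' -> 6
  'the' -> 1
  'on' -> 0
  'the' -> 1
  'to' -> 3
  'red' -> 2

Encoded: [2, 6, 6, 1, 0, 1, 3, 2]


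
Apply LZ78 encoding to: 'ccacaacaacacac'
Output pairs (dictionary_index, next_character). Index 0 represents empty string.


LZ78 encoding steps:
Dictionary: {0: ''}
Step 1: w='' (idx 0), next='c' -> output (0, 'c'), add 'c' as idx 1
Step 2: w='c' (idx 1), next='a' -> output (1, 'a'), add 'ca' as idx 2
Step 3: w='ca' (idx 2), next='a' -> output (2, 'a'), add 'caa' as idx 3
Step 4: w='caa' (idx 3), next='c' -> output (3, 'c'), add 'caac' as idx 4
Step 5: w='' (idx 0), next='a' -> output (0, 'a'), add 'a' as idx 5
Step 6: w='ca' (idx 2), next='c' -> output (2, 'c'), add 'cac' as idx 6


Encoded: [(0, 'c'), (1, 'a'), (2, 'a'), (3, 'c'), (0, 'a'), (2, 'c')]


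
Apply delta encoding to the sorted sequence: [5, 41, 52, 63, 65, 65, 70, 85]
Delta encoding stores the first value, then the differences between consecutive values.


First value: 5
Deltas:
  41 - 5 = 36
  52 - 41 = 11
  63 - 52 = 11
  65 - 63 = 2
  65 - 65 = 0
  70 - 65 = 5
  85 - 70 = 15


Delta encoded: [5, 36, 11, 11, 2, 0, 5, 15]


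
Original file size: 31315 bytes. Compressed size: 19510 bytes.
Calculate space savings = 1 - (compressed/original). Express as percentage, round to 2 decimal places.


ratio = compressed/original = 19510/31315 = 0.623024
savings = 1 - ratio = 1 - 0.623024 = 0.376976
as a percentage: 0.376976 * 100 = 37.7%

Space savings = 1 - 19510/31315 = 37.7%


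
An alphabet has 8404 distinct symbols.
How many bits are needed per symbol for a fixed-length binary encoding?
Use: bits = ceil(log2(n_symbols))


log2(8404) = 13.0369
Bracket: 2^13 = 8192 < 8404 <= 2^14 = 16384
So ceil(log2(8404)) = 14

bits = ceil(log2(8404)) = ceil(13.0369) = 14 bits


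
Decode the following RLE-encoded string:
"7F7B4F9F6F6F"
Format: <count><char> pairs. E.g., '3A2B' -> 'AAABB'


Expanding each <count><char> pair:
  7F -> 'FFFFFFF'
  7B -> 'BBBBBBB'
  4F -> 'FFFF'
  9F -> 'FFFFFFFFF'
  6F -> 'FFFFFF'
  6F -> 'FFFFFF'

Decoded = FFFFFFFBBBBBBBFFFFFFFFFFFFFFFFFFFFFFFFF


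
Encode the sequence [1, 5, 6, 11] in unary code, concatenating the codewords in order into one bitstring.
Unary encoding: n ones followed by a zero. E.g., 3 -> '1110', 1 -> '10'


Encode each number as n ones followed by a terminating 0:
  1 -> 10 (2 bits)
  5 -> 111110 (6 bits)
  6 -> 1111110 (7 bits)
  11 -> 111111111110 (12 bits)
Total length = 2 + 6 + 7 + 12 = 27 bits.

Unary([1, 5, 6, 11]) = 101111101111110111111111110 (27 bits)


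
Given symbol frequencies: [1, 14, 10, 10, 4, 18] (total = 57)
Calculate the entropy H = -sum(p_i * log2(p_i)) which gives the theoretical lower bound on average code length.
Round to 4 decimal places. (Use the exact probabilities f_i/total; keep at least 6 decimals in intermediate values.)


Per-symbol terms -p_i * log2(p_i) with p_i = f_i/57:
  p = 1/57 = 0.017544: log2(p) = -5.832890, -p*log2(p) = 0.102331
  p = 14/57 = 0.245614: log2(p) = -2.025535, -p*log2(p) = 0.497500
  p = 10/57 = 0.175439: log2(p) = -2.510962, -p*log2(p) = 0.440520
  p = 10/57 = 0.175439: log2(p) = -2.510962, -p*log2(p) = 0.440520
  p = 4/57 = 0.070175: log2(p) = -3.832890, -p*log2(p) = 0.268975
  p = 18/57 = 0.315789: log2(p) = -1.662965, -p*log2(p) = 0.525147
H = 0.102331 + 0.497500 + 0.440520 + 0.440520 + 0.268975 + 0.525147 = 2.274993

H = 2.275 bits/symbol


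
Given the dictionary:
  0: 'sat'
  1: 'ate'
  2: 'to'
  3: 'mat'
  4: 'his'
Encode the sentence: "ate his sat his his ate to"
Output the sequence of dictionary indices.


Look up each word in the dictionary:
  'ate' -> 1
  'his' -> 4
  'sat' -> 0
  'his' -> 4
  'his' -> 4
  'ate' -> 1
  'to' -> 2

Encoded: [1, 4, 0, 4, 4, 1, 2]


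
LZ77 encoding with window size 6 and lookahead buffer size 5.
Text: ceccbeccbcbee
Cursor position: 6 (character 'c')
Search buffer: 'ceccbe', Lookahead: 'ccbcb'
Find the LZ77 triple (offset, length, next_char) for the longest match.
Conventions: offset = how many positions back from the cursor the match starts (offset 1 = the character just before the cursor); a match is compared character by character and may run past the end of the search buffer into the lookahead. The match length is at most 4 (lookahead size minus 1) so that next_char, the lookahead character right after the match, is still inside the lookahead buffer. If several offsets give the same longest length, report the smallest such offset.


Try each offset into the search buffer:
  offset=1 (pos 5, char 'e'): match length 0
  offset=2 (pos 4, char 'b'): match length 0
  offset=3 (pos 3, char 'c'): match length 1
  offset=4 (pos 2, char 'c'): match length 3
  offset=5 (pos 1, char 'e'): match length 0
  offset=6 (pos 0, char 'c'): match length 1
Longest match has length 3 at offset 4.
next_char = character at position 6 + 3 = 9 -> 'c'

Best match: offset=4, length=3 (matching 'ccb' starting at position 2)
LZ77 triple: (4, 3, 'c')


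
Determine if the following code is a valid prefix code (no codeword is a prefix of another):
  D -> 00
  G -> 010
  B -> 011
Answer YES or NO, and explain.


Checking each pair (does one codeword prefix another?):
  D='00' vs G='010': no prefix
  D='00' vs B='011': no prefix
  G='010' vs D='00': no prefix
  G='010' vs B='011': no prefix
  B='011' vs D='00': no prefix
  B='011' vs G='010': no prefix
No violation found over all pairs.

YES -- this is a valid prefix code. No codeword is a prefix of any other codeword.


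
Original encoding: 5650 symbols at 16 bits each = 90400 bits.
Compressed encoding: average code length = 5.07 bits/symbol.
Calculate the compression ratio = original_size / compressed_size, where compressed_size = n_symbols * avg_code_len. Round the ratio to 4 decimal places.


original_size = n_symbols * orig_bits = 5650 * 16 = 90400 bits
compressed_size = n_symbols * avg_code_len = 5650 * 5.07 = 28645.5 bits
ratio = original_size / compressed_size = 90400 / 28645.5 = 3.1558

Compression ratio = 3.1558


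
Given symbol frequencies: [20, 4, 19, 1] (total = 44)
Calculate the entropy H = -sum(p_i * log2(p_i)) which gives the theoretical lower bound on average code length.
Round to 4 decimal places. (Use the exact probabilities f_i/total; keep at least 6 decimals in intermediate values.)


Per-symbol terms -p_i * log2(p_i) with p_i = f_i/44:
  p = 20/44 = 0.454545: log2(p) = -1.137504, -p*log2(p) = 0.517047
  p = 4/44 = 0.090909: log2(p) = -3.459432, -p*log2(p) = 0.314494
  p = 19/44 = 0.431818: log2(p) = -1.211504, -p*log2(p) = 0.523149
  p = 1/44 = 0.022727: log2(p) = -5.459432, -p*log2(p) = 0.124078
H = 0.517047 + 0.314494 + 0.523149 + 0.124078 = 1.478768

H = 1.4788 bits/symbol


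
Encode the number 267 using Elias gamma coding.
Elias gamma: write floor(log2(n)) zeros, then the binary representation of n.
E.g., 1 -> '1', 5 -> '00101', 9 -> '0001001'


num_bits = floor(log2(267)) + 1 = 9
leading_zeros = num_bits - 1 = 8
binary(267) = 100001011

Elias gamma(267) = '00000000' + '100001011' = 00000000100001011 (17 bits)


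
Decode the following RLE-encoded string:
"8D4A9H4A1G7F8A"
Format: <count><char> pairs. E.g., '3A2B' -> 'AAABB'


Expanding each <count><char> pair:
  8D -> 'DDDDDDDD'
  4A -> 'AAAA'
  9H -> 'HHHHHHHHH'
  4A -> 'AAAA'
  1G -> 'G'
  7F -> 'FFFFFFF'
  8A -> 'AAAAAAAA'

Decoded = DDDDDDDDAAAAHHHHHHHHHAAAAGFFFFFFFAAAAAAAA


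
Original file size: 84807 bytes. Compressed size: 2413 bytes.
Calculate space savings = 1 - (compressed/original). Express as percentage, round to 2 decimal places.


ratio = compressed/original = 2413/84807 = 0.028453
savings = 1 - ratio = 1 - 0.028453 = 0.971547
as a percentage: 0.971547 * 100 = 97.15%

Space savings = 1 - 2413/84807 = 97.15%


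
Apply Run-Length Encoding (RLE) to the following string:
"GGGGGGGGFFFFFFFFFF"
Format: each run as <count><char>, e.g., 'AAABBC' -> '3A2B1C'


Scanning runs left to right:
  i=0: run of 'G' x 8 -> '8G'
  i=8: run of 'F' x 10 -> '10F'

RLE = 8G10F


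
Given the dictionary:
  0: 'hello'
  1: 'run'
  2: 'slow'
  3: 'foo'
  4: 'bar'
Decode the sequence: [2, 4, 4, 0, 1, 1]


Look up each index in the dictionary:
  2 -> 'slow'
  4 -> 'bar'
  4 -> 'bar'
  0 -> 'hello'
  1 -> 'run'
  1 -> 'run'

Decoded: "slow bar bar hello run run"


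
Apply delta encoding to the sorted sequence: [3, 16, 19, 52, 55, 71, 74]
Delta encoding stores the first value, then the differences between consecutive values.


First value: 3
Deltas:
  16 - 3 = 13
  19 - 16 = 3
  52 - 19 = 33
  55 - 52 = 3
  71 - 55 = 16
  74 - 71 = 3


Delta encoded: [3, 13, 3, 33, 3, 16, 3]


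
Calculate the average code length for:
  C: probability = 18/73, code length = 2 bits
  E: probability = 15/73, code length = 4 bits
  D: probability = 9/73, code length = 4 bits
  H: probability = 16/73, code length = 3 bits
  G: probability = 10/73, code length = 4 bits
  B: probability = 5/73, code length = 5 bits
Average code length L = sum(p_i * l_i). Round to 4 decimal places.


Weighted contributions p_i * l_i:
  C: (18/73) * 2 = 36/73
  E: (15/73) * 4 = 60/73
  D: (9/73) * 4 = 36/73
  H: (16/73) * 3 = 48/73
  G: (10/73) * 4 = 40/73
  B: (5/73) * 5 = 25/73
Sum = (36 + 60 + 36 + 48 + 40 + 25)/73 = 245/73

L = 245/73 = 3.3562 bits/symbol


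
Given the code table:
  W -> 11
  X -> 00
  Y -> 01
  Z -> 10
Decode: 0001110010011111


Decoding:
00 -> X
01 -> Y
11 -> W
00 -> X
10 -> Z
01 -> Y
11 -> W
11 -> W


Result: XYWXZYWW


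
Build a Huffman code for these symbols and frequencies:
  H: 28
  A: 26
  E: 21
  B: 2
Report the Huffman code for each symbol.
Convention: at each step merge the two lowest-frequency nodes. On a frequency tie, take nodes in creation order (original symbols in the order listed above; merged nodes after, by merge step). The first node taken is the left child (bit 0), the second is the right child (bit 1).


Huffman tree construction:
Step 1: Merge B(2) + E(21) = 23
Step 2: Merge (B+E)(23) + A(26) = 49
Step 3: Merge H(28) + ((B+E)+A)(49) = 77
Read each symbol's code off the tree from the root (left child = 0, right child = 1).

Codes:
  H: 0 (length 1)
  A: 11 (length 2)
  E: 101 (length 3)
  B: 100 (length 3)
Average code length: 149/77 = 1.9351 bits/symbol


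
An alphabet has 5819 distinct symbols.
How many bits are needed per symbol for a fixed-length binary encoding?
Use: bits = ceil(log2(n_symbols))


log2(5819) = 12.5066
Bracket: 2^12 = 4096 < 5819 <= 2^13 = 8192
So ceil(log2(5819)) = 13

bits = ceil(log2(5819)) = ceil(12.5066) = 13 bits


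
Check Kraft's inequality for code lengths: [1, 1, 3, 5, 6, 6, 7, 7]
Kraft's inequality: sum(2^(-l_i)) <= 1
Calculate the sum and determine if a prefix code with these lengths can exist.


Sum = 2^(-1) + 2^(-1) + 2^(-3) + 2^(-5) + 2^(-6) + 2^(-6) + 2^(-7) + 2^(-7)
    = 0.5 + 0.5 + 0.125 + 0.03125 + 0.015625 + 0.015625 + 0.0078125 + 0.0078125
    = 154/128 = 1.203125
Since 1.203125 > 1, Kraft's inequality is NOT satisfied.
A prefix code with these lengths CANNOT exist.

Kraft sum = 1.203125. Not satisfied.


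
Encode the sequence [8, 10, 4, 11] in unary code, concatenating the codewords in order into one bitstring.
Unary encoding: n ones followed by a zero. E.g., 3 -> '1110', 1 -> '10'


Encode each number as n ones followed by a terminating 0:
  8 -> 111111110 (9 bits)
  10 -> 11111111110 (11 bits)
  4 -> 11110 (5 bits)
  11 -> 111111111110 (12 bits)
Total length = 9 + 11 + 5 + 12 = 37 bits.

Unary([8, 10, 4, 11]) = 1111111101111111111011110111111111110 (37 bits)


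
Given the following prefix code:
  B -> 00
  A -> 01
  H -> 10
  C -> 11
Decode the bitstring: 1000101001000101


Decoding step by step:
Bits 10 -> H
Bits 00 -> B
Bits 10 -> H
Bits 10 -> H
Bits 01 -> A
Bits 00 -> B
Bits 01 -> A
Bits 01 -> A


Decoded message: HBHHABAA


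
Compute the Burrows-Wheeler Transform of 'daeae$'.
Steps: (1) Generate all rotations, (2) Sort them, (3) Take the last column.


Rotations (sorted):
  0: $daeae -> last char: e
  1: ae$dae -> last char: e
  2: aeae$d -> last char: d
  3: daeae$ -> last char: $
  4: e$daea -> last char: a
  5: eae$da -> last char: a


BWT = eed$aa


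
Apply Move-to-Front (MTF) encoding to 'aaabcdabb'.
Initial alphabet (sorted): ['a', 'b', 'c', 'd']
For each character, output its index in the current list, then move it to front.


MTF encoding:
'a': index 0 in ['a', 'b', 'c', 'd'] -> ['a', 'b', 'c', 'd']
'a': index 0 in ['a', 'b', 'c', 'd'] -> ['a', 'b', 'c', 'd']
'a': index 0 in ['a', 'b', 'c', 'd'] -> ['a', 'b', 'c', 'd']
'b': index 1 in ['a', 'b', 'c', 'd'] -> ['b', 'a', 'c', 'd']
'c': index 2 in ['b', 'a', 'c', 'd'] -> ['c', 'b', 'a', 'd']
'd': index 3 in ['c', 'b', 'a', 'd'] -> ['d', 'c', 'b', 'a']
'a': index 3 in ['d', 'c', 'b', 'a'] -> ['a', 'd', 'c', 'b']
'b': index 3 in ['a', 'd', 'c', 'b'] -> ['b', 'a', 'd', 'c']
'b': index 0 in ['b', 'a', 'd', 'c'] -> ['b', 'a', 'd', 'c']


Output: [0, 0, 0, 1, 2, 3, 3, 3, 0]


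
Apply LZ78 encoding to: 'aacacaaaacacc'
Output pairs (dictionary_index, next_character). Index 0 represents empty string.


LZ78 encoding steps:
Dictionary: {0: ''}
Step 1: w='' (idx 0), next='a' -> output (0, 'a'), add 'a' as idx 1
Step 2: w='a' (idx 1), next='c' -> output (1, 'c'), add 'ac' as idx 2
Step 3: w='ac' (idx 2), next='a' -> output (2, 'a'), add 'aca' as idx 3
Step 4: w='a' (idx 1), next='a' -> output (1, 'a'), add 'aa' as idx 4
Step 5: w='aca' (idx 3), next='c' -> output (3, 'c'), add 'acac' as idx 5
Step 6: w='' (idx 0), next='c' -> output (0, 'c'), add 'c' as idx 6


Encoded: [(0, 'a'), (1, 'c'), (2, 'a'), (1, 'a'), (3, 'c'), (0, 'c')]


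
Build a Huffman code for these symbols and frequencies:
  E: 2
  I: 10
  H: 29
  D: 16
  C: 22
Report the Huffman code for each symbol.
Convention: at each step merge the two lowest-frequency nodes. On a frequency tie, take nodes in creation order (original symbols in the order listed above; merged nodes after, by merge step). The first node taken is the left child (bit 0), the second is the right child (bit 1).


Huffman tree construction:
Step 1: Merge E(2) + I(10) = 12
Step 2: Merge (E+I)(12) + D(16) = 28
Step 3: Merge C(22) + ((E+I)+D)(28) = 50
Step 4: Merge H(29) + (C+((E+I)+D))(50) = 79
Read each symbol's code off the tree from the root (left child = 0, right child = 1).

Codes:
  E: 1100 (length 4)
  I: 1101 (length 4)
  H: 0 (length 1)
  D: 111 (length 3)
  C: 10 (length 2)
Average code length: 169/79 = 2.1392 bits/symbol


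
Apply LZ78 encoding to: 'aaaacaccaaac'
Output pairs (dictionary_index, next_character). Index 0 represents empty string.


LZ78 encoding steps:
Dictionary: {0: ''}
Step 1: w='' (idx 0), next='a' -> output (0, 'a'), add 'a' as idx 1
Step 2: w='a' (idx 1), next='a' -> output (1, 'a'), add 'aa' as idx 2
Step 3: w='a' (idx 1), next='c' -> output (1, 'c'), add 'ac' as idx 3
Step 4: w='ac' (idx 3), next='c' -> output (3, 'c'), add 'acc' as idx 4
Step 5: w='aa' (idx 2), next='a' -> output (2, 'a'), add 'aaa' as idx 5
Step 6: w='' (idx 0), next='c' -> output (0, 'c'), add 'c' as idx 6


Encoded: [(0, 'a'), (1, 'a'), (1, 'c'), (3, 'c'), (2, 'a'), (0, 'c')]


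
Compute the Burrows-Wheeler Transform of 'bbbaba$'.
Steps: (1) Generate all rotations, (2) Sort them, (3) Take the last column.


Rotations (sorted):
  0: $bbbaba -> last char: a
  1: a$bbbab -> last char: b
  2: aba$bbb -> last char: b
  3: ba$bbba -> last char: a
  4: baba$bb -> last char: b
  5: bbaba$b -> last char: b
  6: bbbaba$ -> last char: $


BWT = abbabb$


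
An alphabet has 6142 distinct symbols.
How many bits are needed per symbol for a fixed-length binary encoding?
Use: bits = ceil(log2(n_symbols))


log2(6142) = 12.5845
Bracket: 2^12 = 4096 < 6142 <= 2^13 = 8192
So ceil(log2(6142)) = 13

bits = ceil(log2(6142)) = ceil(12.5845) = 13 bits


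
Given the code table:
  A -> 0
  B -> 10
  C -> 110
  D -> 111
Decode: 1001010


Decoding:
10 -> B
0 -> A
10 -> B
10 -> B


Result: BABB


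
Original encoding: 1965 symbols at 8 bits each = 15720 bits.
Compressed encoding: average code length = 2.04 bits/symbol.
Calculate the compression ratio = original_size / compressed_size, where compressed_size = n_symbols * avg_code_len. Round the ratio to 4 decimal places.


original_size = n_symbols * orig_bits = 1965 * 8 = 15720 bits
compressed_size = n_symbols * avg_code_len = 1965 * 2.04 = 4008.6 bits
ratio = original_size / compressed_size = 15720 / 4008.6 = 3.9216

Compression ratio = 3.9216


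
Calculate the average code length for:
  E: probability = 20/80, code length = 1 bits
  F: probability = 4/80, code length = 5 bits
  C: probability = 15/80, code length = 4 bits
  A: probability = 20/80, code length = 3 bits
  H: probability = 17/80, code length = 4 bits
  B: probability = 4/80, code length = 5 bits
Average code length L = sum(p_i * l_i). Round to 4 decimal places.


Weighted contributions p_i * l_i:
  E: (20/80) * 1 = 20/80
  F: (4/80) * 5 = 20/80
  C: (15/80) * 4 = 60/80
  A: (20/80) * 3 = 60/80
  H: (17/80) * 4 = 68/80
  B: (4/80) * 5 = 20/80
Sum = (20 + 20 + 60 + 60 + 68 + 20)/80 = 248/80

L = 248/80 = 3.1000 bits/symbol


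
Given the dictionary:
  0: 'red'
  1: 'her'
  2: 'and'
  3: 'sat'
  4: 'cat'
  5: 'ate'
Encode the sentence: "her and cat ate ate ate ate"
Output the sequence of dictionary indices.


Look up each word in the dictionary:
  'her' -> 1
  'and' -> 2
  'cat' -> 4
  'ate' -> 5
  'ate' -> 5
  'ate' -> 5
  'ate' -> 5

Encoded: [1, 2, 4, 5, 5, 5, 5]


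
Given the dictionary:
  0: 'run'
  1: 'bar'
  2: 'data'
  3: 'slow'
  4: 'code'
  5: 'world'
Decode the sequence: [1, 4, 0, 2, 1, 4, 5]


Look up each index in the dictionary:
  1 -> 'bar'
  4 -> 'code'
  0 -> 'run'
  2 -> 'data'
  1 -> 'bar'
  4 -> 'code'
  5 -> 'world'

Decoded: "bar code run data bar code world"


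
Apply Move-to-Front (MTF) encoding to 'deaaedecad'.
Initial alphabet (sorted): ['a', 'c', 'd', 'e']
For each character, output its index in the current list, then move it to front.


MTF encoding:
'd': index 2 in ['a', 'c', 'd', 'e'] -> ['d', 'a', 'c', 'e']
'e': index 3 in ['d', 'a', 'c', 'e'] -> ['e', 'd', 'a', 'c']
'a': index 2 in ['e', 'd', 'a', 'c'] -> ['a', 'e', 'd', 'c']
'a': index 0 in ['a', 'e', 'd', 'c'] -> ['a', 'e', 'd', 'c']
'e': index 1 in ['a', 'e', 'd', 'c'] -> ['e', 'a', 'd', 'c']
'd': index 2 in ['e', 'a', 'd', 'c'] -> ['d', 'e', 'a', 'c']
'e': index 1 in ['d', 'e', 'a', 'c'] -> ['e', 'd', 'a', 'c']
'c': index 3 in ['e', 'd', 'a', 'c'] -> ['c', 'e', 'd', 'a']
'a': index 3 in ['c', 'e', 'd', 'a'] -> ['a', 'c', 'e', 'd']
'd': index 3 in ['a', 'c', 'e', 'd'] -> ['d', 'a', 'c', 'e']


Output: [2, 3, 2, 0, 1, 2, 1, 3, 3, 3]


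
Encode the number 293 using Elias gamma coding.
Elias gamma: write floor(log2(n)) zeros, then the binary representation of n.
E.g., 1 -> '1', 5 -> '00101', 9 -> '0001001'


num_bits = floor(log2(293)) + 1 = 9
leading_zeros = num_bits - 1 = 8
binary(293) = 100100101

Elias gamma(293) = '00000000' + '100100101' = 00000000100100101 (17 bits)


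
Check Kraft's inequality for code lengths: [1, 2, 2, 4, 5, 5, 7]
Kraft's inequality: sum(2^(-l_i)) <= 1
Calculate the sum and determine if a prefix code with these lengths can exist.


Sum = 2^(-1) + 2^(-2) + 2^(-2) + 2^(-4) + 2^(-5) + 2^(-5) + 2^(-7)
    = 0.5 + 0.25 + 0.25 + 0.0625 + 0.03125 + 0.03125 + 0.0078125
    = 145/128 = 1.1328125
Since 1.1328125 > 1, Kraft's inequality is NOT satisfied.
A prefix code with these lengths CANNOT exist.

Kraft sum = 1.1328125. Not satisfied.


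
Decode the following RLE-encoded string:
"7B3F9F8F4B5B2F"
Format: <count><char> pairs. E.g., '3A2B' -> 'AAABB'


Expanding each <count><char> pair:
  7B -> 'BBBBBBB'
  3F -> 'FFF'
  9F -> 'FFFFFFFFF'
  8F -> 'FFFFFFFF'
  4B -> 'BBBB'
  5B -> 'BBBBB'
  2F -> 'FF'

Decoded = BBBBBBBFFFFFFFFFFFFFFFFFFFFBBBBBBBBBFF


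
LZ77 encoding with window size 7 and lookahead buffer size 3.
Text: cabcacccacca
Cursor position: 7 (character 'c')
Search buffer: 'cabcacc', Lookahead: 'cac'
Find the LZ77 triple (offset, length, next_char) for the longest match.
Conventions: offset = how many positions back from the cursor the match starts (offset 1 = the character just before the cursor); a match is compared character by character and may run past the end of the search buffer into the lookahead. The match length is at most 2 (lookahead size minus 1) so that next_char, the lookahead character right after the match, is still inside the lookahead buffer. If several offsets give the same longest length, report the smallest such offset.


Try each offset into the search buffer:
  offset=1 (pos 6, char 'c'): match length 1
  offset=2 (pos 5, char 'c'): match length 1
  offset=3 (pos 4, char 'a'): match length 0
  offset=4 (pos 3, char 'c'): match length 2
  offset=5 (pos 2, char 'b'): match length 0
  offset=6 (pos 1, char 'a'): match length 0
  offset=7 (pos 0, char 'c'): match length 2
Longest match has length 2, found at offsets 4, 7; take the smallest, offset 4.
next_char = character at position 7 + 2 = 9 -> 'c'

Best match: offset=4, length=2 (matching 'ca' starting at position 3)
LZ77 triple: (4, 2, 'c')


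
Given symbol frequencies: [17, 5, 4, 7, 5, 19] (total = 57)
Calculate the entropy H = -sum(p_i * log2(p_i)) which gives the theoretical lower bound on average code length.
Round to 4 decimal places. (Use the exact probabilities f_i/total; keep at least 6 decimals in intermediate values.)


Per-symbol terms -p_i * log2(p_i) with p_i = f_i/57:
  p = 17/57 = 0.298246: log2(p) = -1.745427, -p*log2(p) = 0.520566
  p = 5/57 = 0.087719: log2(p) = -3.510962, -p*log2(p) = 0.307979
  p = 4/57 = 0.070175: log2(p) = -3.832890, -p*log2(p) = 0.268975
  p = 7/57 = 0.122807: log2(p) = -3.025535, -p*log2(p) = 0.371557
  p = 5/57 = 0.087719: log2(p) = -3.510962, -p*log2(p) = 0.307979
  p = 19/57 = 0.333333: log2(p) = -1.584963, -p*log2(p) = 0.528321
H = 0.520566 + 0.307979 + 0.268975 + 0.371557 + 0.307979 + 0.528321 = 2.305377

H = 2.3054 bits/symbol


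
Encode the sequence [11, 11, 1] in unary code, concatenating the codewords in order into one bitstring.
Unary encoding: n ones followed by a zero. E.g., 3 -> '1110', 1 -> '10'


Encode each number as n ones followed by a terminating 0:
  11 -> 111111111110 (12 bits)
  11 -> 111111111110 (12 bits)
  1 -> 10 (2 bits)
Total length = 12 + 12 + 2 = 26 bits.

Unary([11, 11, 1]) = 11111111111011111111111010 (26 bits)


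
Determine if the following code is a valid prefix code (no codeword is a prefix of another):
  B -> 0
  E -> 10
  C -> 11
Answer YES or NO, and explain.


Checking each pair (does one codeword prefix another?):
  B='0' vs E='10': no prefix
  B='0' vs C='11': no prefix
  E='10' vs B='0': no prefix
  E='10' vs C='11': no prefix
  C='11' vs B='0': no prefix
  C='11' vs E='10': no prefix
No violation found over all pairs.

YES -- this is a valid prefix code. No codeword is a prefix of any other codeword.


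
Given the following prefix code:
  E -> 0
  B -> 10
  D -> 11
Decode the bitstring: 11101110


Decoding step by step:
Bits 11 -> D
Bits 10 -> B
Bits 11 -> D
Bits 10 -> B


Decoded message: DBDB


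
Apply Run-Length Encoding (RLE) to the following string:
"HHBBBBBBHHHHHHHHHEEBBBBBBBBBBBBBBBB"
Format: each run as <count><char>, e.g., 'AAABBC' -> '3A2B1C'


Scanning runs left to right:
  i=0: run of 'H' x 2 -> '2H'
  i=2: run of 'B' x 6 -> '6B'
  i=8: run of 'H' x 9 -> '9H'
  i=17: run of 'E' x 2 -> '2E'
  i=19: run of 'B' x 16 -> '16B'

RLE = 2H6B9H2E16B


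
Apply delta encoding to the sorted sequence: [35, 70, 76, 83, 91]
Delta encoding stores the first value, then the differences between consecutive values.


First value: 35
Deltas:
  70 - 35 = 35
  76 - 70 = 6
  83 - 76 = 7
  91 - 83 = 8


Delta encoded: [35, 35, 6, 7, 8]


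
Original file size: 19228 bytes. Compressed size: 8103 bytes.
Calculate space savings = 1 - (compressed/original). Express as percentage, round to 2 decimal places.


ratio = compressed/original = 8103/19228 = 0.421417
savings = 1 - ratio = 1 - 0.421417 = 0.578583
as a percentage: 0.578583 * 100 = 57.86%

Space savings = 1 - 8103/19228 = 57.86%
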